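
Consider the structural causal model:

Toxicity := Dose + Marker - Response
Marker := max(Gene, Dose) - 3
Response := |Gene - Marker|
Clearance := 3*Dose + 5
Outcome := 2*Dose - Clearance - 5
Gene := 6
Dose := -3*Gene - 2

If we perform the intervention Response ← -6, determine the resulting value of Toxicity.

-11

Intervening sets Response = -6 and removes its equation (Response := |Gene - Marker|).
Dose = -3*Gene - 2  [with Gene=6]  = -20
Marker = max(Gene, Dose) - 3  [with Gene=6, Dose=-20]  = 3
Toxicity = Dose + Marker - Response  [with Dose=-20, Marker=3, Response=-6]  = -11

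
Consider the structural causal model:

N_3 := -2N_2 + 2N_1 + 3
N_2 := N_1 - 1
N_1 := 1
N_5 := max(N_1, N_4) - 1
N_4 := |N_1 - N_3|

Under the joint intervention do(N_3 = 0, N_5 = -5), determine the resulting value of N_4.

1

The joint intervention fixes N_3 = 0, N_5 = -5, removing each variable's own equation.
N_4 = |N_1 - N_3|  [with N_1=1, N_3=0]  = 1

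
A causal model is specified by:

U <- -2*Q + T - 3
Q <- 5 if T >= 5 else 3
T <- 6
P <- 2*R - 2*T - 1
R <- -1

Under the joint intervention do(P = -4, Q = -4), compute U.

Under do(P = -4, Q = -4), each intervened variable's structural equation is replaced by its fixed value.
U = -2*Q + T - 3  [with Q=-4, T=6]  = 11

11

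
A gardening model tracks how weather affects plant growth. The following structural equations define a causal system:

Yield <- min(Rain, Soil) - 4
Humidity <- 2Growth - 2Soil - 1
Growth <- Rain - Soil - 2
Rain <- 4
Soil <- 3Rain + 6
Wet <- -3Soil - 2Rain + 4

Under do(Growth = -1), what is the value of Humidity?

Intervening sets Growth = -1 and removes its equation (Growth <- Rain - Soil - 2).
Soil = 3Rain + 6  [with Rain=4]  = 18
Humidity = 2Growth - 2Soil - 1  [with Growth=-1, Soil=18]  = -39

-39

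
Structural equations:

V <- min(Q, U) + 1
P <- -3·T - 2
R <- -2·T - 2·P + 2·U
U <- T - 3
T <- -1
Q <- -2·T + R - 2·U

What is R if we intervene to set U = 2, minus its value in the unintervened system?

Under do(U=2), the mechanism U <- T - 3 is discarded; U is fixed at 2.
P = -3·T - 2  [with T=-1]  = 1
R = -2·T - 2·P + 2·U  [with T=-1, P=1, U=2]  = 4
Without intervention: U = T - 3  [with T=-1]  = -4; P = -3·T - 2  [with T=-1]  = 1; R = -2·T - 2·P + 2·U  [with T=-1, P=1, U=-4]  = -8.
Change = 4 − (-8) = 12.

12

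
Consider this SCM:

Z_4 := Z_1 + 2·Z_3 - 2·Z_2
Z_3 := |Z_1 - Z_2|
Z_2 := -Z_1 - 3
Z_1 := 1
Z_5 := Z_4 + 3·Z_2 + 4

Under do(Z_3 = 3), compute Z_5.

do(Z_3=3) replaces the equation Z_3 := |Z_1 - Z_2| with the constant Z_3 = 3.
Z_2 = -Z_1 - 3  [with Z_1=1]  = -4
Z_4 = Z_1 + 2·Z_3 - 2·Z_2  [with Z_1=1, Z_3=3, Z_2=-4]  = 15
Z_5 = Z_4 + 3·Z_2 + 4  [with Z_4=15, Z_2=-4]  = 7

7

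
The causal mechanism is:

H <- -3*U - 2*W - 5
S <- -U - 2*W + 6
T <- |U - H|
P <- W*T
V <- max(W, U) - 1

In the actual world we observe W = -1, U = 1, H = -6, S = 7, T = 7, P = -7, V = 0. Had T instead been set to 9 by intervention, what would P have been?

-9

The intervention breaks the incoming arrows to T: T <- |U - H| no longer applies, and T = 9.
P = W*T  [with W=-1, T=9]  = -9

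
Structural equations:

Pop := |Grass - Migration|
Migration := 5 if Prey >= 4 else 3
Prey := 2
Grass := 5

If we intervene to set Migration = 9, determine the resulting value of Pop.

4

The intervention breaks the incoming arrows to Migration: Migration := 5 if Prey >= 4 else 3 no longer applies, and Migration = 9.
Pop = |Grass - Migration|  [with Grass=5, Migration=9]  = 4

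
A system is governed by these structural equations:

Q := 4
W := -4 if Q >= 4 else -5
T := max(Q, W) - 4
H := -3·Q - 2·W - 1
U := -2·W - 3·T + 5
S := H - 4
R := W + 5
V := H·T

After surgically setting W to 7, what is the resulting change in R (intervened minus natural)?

11

Under do(W=7), the mechanism W := -4 if Q >= 4 else -5 is discarded; W is fixed at 7.
R = W + 5  [with W=7]  = 12
Without intervention: W = -4 if Q >= 4 else -5  [with Q=4]  = -4; R = W + 5  [with W=-4]  = 1.
Change = 12 − 1 = 11.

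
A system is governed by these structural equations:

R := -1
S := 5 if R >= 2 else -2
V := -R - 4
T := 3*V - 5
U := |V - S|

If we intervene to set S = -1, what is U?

2

do(S=-1) replaces the equation S := 5 if R >= 2 else -2 with the constant S = -1.
V = -R - 4  [with R=-1]  = -3
U = |V - S|  [with V=-3, S=-1]  = 2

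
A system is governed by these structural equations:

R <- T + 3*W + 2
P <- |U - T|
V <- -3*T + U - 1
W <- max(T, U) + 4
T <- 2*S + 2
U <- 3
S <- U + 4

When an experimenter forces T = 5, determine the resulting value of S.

7

Under do(T=5), the mechanism T <- 2*S + 2 is discarded; T is fixed at 5.
Since S is not a descendant of the intervened variable, it is unaffected.
S = U + 4  [with U=3]  = 7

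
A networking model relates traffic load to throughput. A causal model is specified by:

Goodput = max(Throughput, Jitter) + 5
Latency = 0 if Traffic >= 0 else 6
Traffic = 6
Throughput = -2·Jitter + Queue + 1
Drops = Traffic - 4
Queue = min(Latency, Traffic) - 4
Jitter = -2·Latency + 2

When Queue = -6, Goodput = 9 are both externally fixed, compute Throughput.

-9

Under do(Queue = -6, Goodput = 9), each intervened variable's structural equation is replaced by its fixed value.
Latency = 0 if Traffic >= 0 else 6  [with Traffic=6]  = 0
Jitter = -2·Latency + 2  [with Latency=0]  = 2
Throughput = -2·Jitter + Queue + 1  [with Jitter=2, Queue=-6]  = -9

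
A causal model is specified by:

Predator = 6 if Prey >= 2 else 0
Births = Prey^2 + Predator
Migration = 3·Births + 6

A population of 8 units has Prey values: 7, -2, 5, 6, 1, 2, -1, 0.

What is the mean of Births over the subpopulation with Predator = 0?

Conditioning on Predator=0 selects the 4 unit(s) with Prey ∈ {-2, 1, -1, 0}. Their Births values: 4, 1, 1, 0. Mean = 1.5.

1.5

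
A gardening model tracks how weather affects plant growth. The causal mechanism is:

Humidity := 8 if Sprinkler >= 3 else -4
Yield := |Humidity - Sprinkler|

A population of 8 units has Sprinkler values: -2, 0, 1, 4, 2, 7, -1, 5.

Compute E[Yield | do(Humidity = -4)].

The intervention sets Humidity=-4 in all 8 units regardless of Sprinkler. Recomputing Yield per unit gives 2, 4, 5, 8, 6, 11, 3, 9; average 6.

6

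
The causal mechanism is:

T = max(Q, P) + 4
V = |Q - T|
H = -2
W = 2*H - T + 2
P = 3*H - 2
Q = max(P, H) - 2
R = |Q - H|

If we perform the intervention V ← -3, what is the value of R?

do(V=-3) replaces the equation V = |Q - T| with the constant V = -3.
No directed path runs from V to R, so R keeps its natural value.
P = 3*H - 2  [with H=-2]  = -8
Q = max(P, H) - 2  [with P=-8, H=-2]  = -4
R = |Q - H|  [with Q=-4, H=-2]  = 2

2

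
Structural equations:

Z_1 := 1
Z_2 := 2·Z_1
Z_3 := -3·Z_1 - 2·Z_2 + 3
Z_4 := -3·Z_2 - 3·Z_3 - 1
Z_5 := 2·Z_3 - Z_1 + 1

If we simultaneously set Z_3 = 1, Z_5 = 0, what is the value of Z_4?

The joint intervention fixes Z_3 = 1, Z_5 = 0, removing each variable's own equation.
Z_2 = 2·Z_1  [with Z_1=1]  = 2
Z_4 = -3·Z_2 - 3·Z_3 - 1  [with Z_2=2, Z_3=1]  = -10

-10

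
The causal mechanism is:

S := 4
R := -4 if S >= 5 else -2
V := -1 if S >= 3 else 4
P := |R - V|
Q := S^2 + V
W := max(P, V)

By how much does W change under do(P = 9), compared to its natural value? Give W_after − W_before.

8

Under do(P=9), the mechanism P := |R - V| is discarded; P is fixed at 9.
V = -1 if S >= 3 else 4  [with S=4]  = -1
W = max(P, V)  [with P=9, V=-1]  = 9
Without intervention: R = -4 if S >= 5 else -2  [with S=4]  = -2; V = -1 if S >= 3 else 4  [with S=4]  = -1; P = |R - V|  [with R=-2, V=-1]  = 1; W = max(P, V)  [with P=1, V=-1]  = 1.
Change = 9 − 1 = 8.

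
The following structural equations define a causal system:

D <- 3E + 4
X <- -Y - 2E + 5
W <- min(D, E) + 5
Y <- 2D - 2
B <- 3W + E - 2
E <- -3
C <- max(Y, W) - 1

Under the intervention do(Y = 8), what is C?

7

The intervention breaks the incoming arrows to Y: Y <- 2D - 2 no longer applies, and Y = 8.
D = 3E + 4  [with E=-3]  = -5
W = min(D, E) + 5  [with D=-5, E=-3]  = 0
C = max(Y, W) - 1  [with Y=8, W=0]  = 7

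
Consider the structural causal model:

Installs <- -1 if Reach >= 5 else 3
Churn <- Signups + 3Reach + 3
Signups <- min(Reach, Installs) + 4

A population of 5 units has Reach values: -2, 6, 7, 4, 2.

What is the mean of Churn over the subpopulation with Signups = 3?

25.5

Conditioning on Signups=3 selects the 2 unit(s) with Reach ∈ {6, 7}. Their Churn values: 24, 27. Mean = 25.5.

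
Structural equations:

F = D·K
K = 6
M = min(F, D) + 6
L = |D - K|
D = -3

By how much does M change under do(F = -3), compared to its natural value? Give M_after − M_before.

15

do(F=-3) replaces the equation F = D·K with the constant F = -3.
M = min(F, D) + 6  [with F=-3, D=-3]  = 3
Without intervention: F = D·K  [with D=-3, K=6]  = -18; M = min(F, D) + 6  [with F=-18, D=-3]  = -12.
Change = 3 − (-12) = 15.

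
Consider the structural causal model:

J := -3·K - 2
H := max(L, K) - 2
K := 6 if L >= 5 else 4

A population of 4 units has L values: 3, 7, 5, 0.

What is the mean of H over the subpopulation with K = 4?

2

E[H|K=4] averages over only the 2 units with K=4 (L = 3, 0): H = 2, 2, mean 2.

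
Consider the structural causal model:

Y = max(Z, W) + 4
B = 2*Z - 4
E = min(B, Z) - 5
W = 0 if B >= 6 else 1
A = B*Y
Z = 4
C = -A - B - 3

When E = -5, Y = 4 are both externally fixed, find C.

-23

Setting E = -5, Y = 4 by intervention discards those variables' equations.
B = 2*Z - 4  [with Z=4]  = 4
A = B*Y  [with B=4, Y=4]  = 16
C = -A - B - 3  [with A=16, B=4]  = -23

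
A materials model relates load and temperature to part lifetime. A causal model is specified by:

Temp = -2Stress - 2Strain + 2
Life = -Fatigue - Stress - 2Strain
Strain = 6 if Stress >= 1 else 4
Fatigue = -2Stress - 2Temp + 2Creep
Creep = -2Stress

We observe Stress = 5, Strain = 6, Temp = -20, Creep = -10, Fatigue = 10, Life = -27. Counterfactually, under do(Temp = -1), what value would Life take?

The intervention breaks the incoming arrows to Temp: Temp = -2Stress - 2Strain + 2 no longer applies, and Temp = -1.
Strain = 6 if Stress >= 1 else 4  [with Stress=5]  = 6
Creep = -2Stress  [with Stress=5]  = -10
Fatigue = -2Stress - 2Temp + 2Creep  [with Stress=5, Temp=-1, Creep=-10]  = -28
Life = -Fatigue - Stress - 2Strain  [with Fatigue=-28, Stress=5, Strain=6]  = 11

11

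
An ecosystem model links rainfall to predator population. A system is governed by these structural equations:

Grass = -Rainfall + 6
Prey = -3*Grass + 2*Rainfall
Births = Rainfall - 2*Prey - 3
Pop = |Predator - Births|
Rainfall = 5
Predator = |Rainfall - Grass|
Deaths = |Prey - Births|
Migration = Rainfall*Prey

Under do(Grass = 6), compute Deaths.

26

Under do(Grass=6), the mechanism Grass = -Rainfall + 6 is discarded; Grass is fixed at 6.
Prey = -3*Grass + 2*Rainfall  [with Grass=6, Rainfall=5]  = -8
Births = Rainfall - 2*Prey - 3  [with Rainfall=5, Prey=-8]  = 18
Deaths = |Prey - Births|  [with Prey=-8, Births=18]  = 26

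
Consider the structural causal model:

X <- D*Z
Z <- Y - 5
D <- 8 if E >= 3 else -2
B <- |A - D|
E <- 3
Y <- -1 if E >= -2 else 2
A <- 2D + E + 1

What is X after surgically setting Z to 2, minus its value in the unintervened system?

64

The intervention breaks the incoming arrows to Z: Z <- Y - 5 no longer applies, and Z = 2.
D = 8 if E >= 3 else -2  [with E=3]  = 8
X = D*Z  [with D=8, Z=2]  = 16
Without intervention: Y = -1 if E >= -2 else 2  [with E=3]  = -1; Z = Y - 5  [with Y=-1]  = -6; D = 8 if E >= 3 else -2  [with E=3]  = 8; X = D*Z  [with D=8, Z=-6]  = -48.
Change = 16 − (-48) = 64.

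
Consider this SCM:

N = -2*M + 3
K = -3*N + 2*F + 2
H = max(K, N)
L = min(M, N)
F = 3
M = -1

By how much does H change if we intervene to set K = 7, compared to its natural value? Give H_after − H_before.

2

Intervening sets K = 7 and removes its equation (K = -3*N + 2*F + 2).
N = -2*M + 3  [with M=-1]  = 5
H = max(K, N)  [with K=7, N=5]  = 7
Without intervention: N = -2*M + 3  [with M=-1]  = 5; K = -3*N + 2*F + 2  [with N=5, F=3]  = -7; H = max(K, N)  [with K=-7, N=5]  = 5.
Change = 7 − 5 = 2.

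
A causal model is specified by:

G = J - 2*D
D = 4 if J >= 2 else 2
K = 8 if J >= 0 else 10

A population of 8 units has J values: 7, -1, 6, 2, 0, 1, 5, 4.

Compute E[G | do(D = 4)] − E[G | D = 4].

-1.8

do(D=4) breaks D's dependence on J. With D=4 fixed, G across the units is -1, -9, -2, -6, -8, -7, -3, -4, mean -5.
E[G|D=4] averages over only the 5 units with D=4 (J = 7, 6, 2, 5, 4): G = -1, -2, -6, -3, -4, mean -3.2.
Difference = -5 − (-3.2) = -1.8.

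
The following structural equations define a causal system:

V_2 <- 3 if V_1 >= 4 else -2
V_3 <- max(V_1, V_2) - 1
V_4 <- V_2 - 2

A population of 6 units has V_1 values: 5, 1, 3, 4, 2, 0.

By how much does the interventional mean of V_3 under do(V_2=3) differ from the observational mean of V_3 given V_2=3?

The intervention sets V_2=3 in all 6 units regardless of V_1. Recomputing V_3 per unit gives 4, 2, 2, 3, 2, 2; average 2.5.
E[V_3|V_2=3] averages over only the 2 units with V_2=3 (V_1 = 5, 4): V_3 = 4, 3, mean 3.5.
Difference = 2.5 − 3.5 = -1.

-1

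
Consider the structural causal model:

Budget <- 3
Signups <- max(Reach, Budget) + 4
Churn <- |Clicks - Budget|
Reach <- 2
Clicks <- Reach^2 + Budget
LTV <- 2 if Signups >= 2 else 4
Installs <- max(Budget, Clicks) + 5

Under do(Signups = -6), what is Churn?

4

The intervention breaks the incoming arrows to Signups: Signups <- max(Reach, Budget) + 4 no longer applies, and Signups = -6.
Since Churn is not a descendant of the intervened variable, it is unaffected.
Clicks = Reach^2 + Budget  [with Reach=2, Budget=3]  = 7
Churn = |Clicks - Budget|  [with Clicks=7, Budget=3]  = 4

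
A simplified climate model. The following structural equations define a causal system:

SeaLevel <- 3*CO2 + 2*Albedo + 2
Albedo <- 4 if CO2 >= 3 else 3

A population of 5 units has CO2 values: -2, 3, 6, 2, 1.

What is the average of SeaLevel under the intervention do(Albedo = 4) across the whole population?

Under do(Albedo=4), Albedo's equation is replaced by Albedo=4 for every unit. Per-unit SeaLevel: 4, 19, 28, 16, 13. Mean = 16.

16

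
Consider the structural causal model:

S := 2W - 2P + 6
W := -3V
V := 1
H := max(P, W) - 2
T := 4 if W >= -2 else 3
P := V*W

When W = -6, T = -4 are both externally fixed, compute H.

The joint intervention fixes W = -6, T = -4, removing each variable's own equation.
P = V*W  [with V=1, W=-6]  = -6
H = max(P, W) - 2  [with P=-6, W=-6]  = -8

-8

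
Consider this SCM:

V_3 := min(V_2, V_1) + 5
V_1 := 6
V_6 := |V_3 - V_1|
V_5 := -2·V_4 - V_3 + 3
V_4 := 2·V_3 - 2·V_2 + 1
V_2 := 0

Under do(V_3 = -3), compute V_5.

do(V_3=-3) replaces the equation V_3 := min(V_2, V_1) + 5 with the constant V_3 = -3.
V_4 = 2·V_3 - 2·V_2 + 1  [with V_3=-3, V_2=0]  = -5
V_5 = -2·V_4 - V_3 + 3  [with V_4=-5, V_3=-3]  = 16

16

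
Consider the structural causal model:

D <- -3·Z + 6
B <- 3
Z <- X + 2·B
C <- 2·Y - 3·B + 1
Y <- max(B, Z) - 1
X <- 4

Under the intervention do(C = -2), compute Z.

do(C=-2) replaces the equation C <- 2·Y - 3·B + 1 with the constant C = -2.
Z is not downstream of the intervention, so its value is determined by the original equations.
Z = X + 2·B  [with X=4, B=3]  = 10

10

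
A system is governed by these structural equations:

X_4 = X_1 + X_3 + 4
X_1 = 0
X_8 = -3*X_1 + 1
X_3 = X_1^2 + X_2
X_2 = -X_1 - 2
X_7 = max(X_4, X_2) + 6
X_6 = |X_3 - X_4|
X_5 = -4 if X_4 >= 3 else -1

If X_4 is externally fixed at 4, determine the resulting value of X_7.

10

The intervention breaks the incoming arrows to X_4: X_4 = X_1 + X_3 + 4 no longer applies, and X_4 = 4.
X_2 = -X_1 - 2  [with X_1=0]  = -2
X_7 = max(X_4, X_2) + 6  [with X_4=4, X_2=-2]  = 10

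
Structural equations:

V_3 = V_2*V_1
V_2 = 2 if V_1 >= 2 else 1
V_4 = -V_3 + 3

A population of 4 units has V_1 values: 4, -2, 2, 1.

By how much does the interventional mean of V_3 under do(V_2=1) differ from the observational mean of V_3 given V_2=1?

Under do(V_2=1), V_2's equation is replaced by V_2=1 for every unit. Per-unit V_3: 4, -2, 2, 1. Mean = 1.25.
E[V_3|V_2=1] averages over only the 2 units with V_2=1 (V_1 = -2, 1): V_3 = -2, 1, mean -0.5.
Difference = 1.25 − (-0.5) = 1.75.

1.75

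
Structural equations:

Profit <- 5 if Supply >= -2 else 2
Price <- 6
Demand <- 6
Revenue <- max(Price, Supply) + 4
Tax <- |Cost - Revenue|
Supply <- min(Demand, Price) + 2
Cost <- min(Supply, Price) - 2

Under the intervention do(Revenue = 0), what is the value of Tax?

4

The intervention breaks the incoming arrows to Revenue: Revenue <- max(Price, Supply) + 4 no longer applies, and Revenue = 0.
Supply = min(Demand, Price) + 2  [with Demand=6, Price=6]  = 8
Cost = min(Supply, Price) - 2  [with Supply=8, Price=6]  = 4
Tax = |Cost - Revenue|  [with Cost=4, Revenue=0]  = 4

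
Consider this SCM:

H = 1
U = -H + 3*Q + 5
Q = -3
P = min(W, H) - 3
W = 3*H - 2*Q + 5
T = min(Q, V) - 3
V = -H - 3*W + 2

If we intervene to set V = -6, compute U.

Intervening sets V = -6 and removes its equation (V = -H - 3*W + 2).
No directed path runs from V to U, so U keeps its natural value.
U = -H + 3*Q + 5  [with H=1, Q=-3]  = -5

-5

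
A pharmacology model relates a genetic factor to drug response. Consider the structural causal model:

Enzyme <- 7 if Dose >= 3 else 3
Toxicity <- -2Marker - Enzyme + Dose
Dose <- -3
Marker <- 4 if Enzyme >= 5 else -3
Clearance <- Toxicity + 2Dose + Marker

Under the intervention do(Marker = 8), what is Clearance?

do(Marker=8) replaces the equation Marker <- 4 if Enzyme >= 5 else -3 with the constant Marker = 8.
Enzyme = 7 if Dose >= 3 else 3  [with Dose=-3]  = 3
Toxicity = -2Marker - Enzyme + Dose  [with Marker=8, Enzyme=3, Dose=-3]  = -22
Clearance = Toxicity + 2Dose + Marker  [with Toxicity=-22, Dose=-3, Marker=8]  = -20

-20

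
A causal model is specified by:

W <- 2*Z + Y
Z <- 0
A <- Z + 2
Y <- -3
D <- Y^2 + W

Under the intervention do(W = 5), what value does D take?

14

The intervention breaks the incoming arrows to W: W <- 2*Z + Y no longer applies, and W = 5.
D = Y^2 + W  [with Y=-3, W=5]  = 14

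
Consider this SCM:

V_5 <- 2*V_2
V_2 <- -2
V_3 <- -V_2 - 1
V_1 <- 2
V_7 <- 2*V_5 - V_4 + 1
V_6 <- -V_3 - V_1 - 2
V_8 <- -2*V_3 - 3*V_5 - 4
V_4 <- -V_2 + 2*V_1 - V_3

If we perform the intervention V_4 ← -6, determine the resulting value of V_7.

The intervention breaks the incoming arrows to V_4: V_4 <- -V_2 + 2*V_1 - V_3 no longer applies, and V_4 = -6.
V_5 = 2*V_2  [with V_2=-2]  = -4
V_7 = 2*V_5 - V_4 + 1  [with V_5=-4, V_4=-6]  = -1

-1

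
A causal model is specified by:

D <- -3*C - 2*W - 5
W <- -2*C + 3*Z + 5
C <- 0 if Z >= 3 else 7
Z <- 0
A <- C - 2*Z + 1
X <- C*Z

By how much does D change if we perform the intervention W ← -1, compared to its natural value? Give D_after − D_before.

The intervention breaks the incoming arrows to W: W <- -2*C + 3*Z + 5 no longer applies, and W = -1.
C = 0 if Z >= 3 else 7  [with Z=0]  = 7
D = -3*C - 2*W - 5  [with C=7, W=-1]  = -24
Without intervention: C = 0 if Z >= 3 else 7  [with Z=0]  = 7; W = -2*C + 3*Z + 5  [with C=7, Z=0]  = -9; D = -3*C - 2*W - 5  [with C=7, W=-9]  = -8.
Change = -24 − (-8) = -16.

-16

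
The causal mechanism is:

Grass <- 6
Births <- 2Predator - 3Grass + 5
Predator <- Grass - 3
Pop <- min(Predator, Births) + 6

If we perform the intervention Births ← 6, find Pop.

9

The intervention breaks the incoming arrows to Births: Births <- 2Predator - 3Grass + 5 no longer applies, and Births = 6.
Predator = Grass - 3  [with Grass=6]  = 3
Pop = min(Predator, Births) + 6  [with Predator=3, Births=6]  = 9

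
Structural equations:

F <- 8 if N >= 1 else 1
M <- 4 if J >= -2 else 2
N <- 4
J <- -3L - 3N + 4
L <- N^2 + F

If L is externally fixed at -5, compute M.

4

do(L=-5) replaces the equation L <- N^2 + F with the constant L = -5.
J = -3L - 3N + 4  [with L=-5, N=4]  = 7
M = 4 if J >= -2 else 2  [with J=7]  = 4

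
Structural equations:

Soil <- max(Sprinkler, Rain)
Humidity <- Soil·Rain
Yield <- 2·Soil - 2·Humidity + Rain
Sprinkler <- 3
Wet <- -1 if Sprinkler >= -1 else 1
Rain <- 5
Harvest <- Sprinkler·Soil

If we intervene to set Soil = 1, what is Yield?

The intervention breaks the incoming arrows to Soil: Soil <- max(Sprinkler, Rain) no longer applies, and Soil = 1.
Humidity = Soil·Rain  [with Soil=1, Rain=5]  = 5
Yield = 2·Soil - 2·Humidity + Rain  [with Soil=1, Humidity=5, Rain=5]  = -3

-3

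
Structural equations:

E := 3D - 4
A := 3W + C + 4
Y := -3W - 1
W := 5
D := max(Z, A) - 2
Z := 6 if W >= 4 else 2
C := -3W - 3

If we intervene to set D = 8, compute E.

Intervening sets D = 8 and removes its equation (D := max(Z, A) - 2).
E = 3D - 4  [with D=8]  = 20

20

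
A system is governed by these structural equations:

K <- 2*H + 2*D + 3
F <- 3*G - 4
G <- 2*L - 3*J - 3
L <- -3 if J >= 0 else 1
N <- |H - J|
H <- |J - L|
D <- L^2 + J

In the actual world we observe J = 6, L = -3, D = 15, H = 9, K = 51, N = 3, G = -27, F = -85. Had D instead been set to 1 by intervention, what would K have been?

23

do(D=1) replaces the equation D <- L^2 + J with the constant D = 1.
L = -3 if J >= 0 else 1  [with J=6]  = -3
H = |J - L|  [with J=6, L=-3]  = 9
K = 2*H + 2*D + 3  [with H=9, D=1]  = 23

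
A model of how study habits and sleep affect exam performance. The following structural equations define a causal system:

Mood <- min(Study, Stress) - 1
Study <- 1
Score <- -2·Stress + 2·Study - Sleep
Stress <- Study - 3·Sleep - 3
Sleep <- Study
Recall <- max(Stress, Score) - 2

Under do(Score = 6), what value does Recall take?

Under do(Score=6), the mechanism Score <- -2·Stress + 2·Study - Sleep is discarded; Score is fixed at 6.
Sleep = Study  [with Study=1]  = 1
Stress = Study - 3·Sleep - 3  [with Study=1, Sleep=1]  = -5
Recall = max(Stress, Score) - 2  [with Stress=-5, Score=6]  = 4

4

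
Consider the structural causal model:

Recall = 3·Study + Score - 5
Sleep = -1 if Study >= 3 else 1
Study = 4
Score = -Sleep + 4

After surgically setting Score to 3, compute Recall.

The intervention breaks the incoming arrows to Score: Score = -Sleep + 4 no longer applies, and Score = 3.
Recall = 3·Study + Score - 5  [with Study=4, Score=3]  = 10

10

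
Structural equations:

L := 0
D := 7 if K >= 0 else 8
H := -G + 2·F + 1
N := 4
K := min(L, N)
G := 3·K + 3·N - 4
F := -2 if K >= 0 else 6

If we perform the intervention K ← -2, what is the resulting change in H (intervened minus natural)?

The intervention breaks the incoming arrows to K: K := min(L, N) no longer applies, and K = -2.
F = -2 if K >= 0 else 6  [with K=-2]  = 6
G = 3·K + 3·N - 4  [with K=-2, N=4]  = 2
H = -G + 2·F + 1  [with G=2, F=6]  = 11
Without intervention: K = min(L, N)  [with L=0, N=4]  = 0; F = -2 if K >= 0 else 6  [with K=0]  = -2; G = 3·K + 3·N - 4  [with K=0, N=4]  = 8; H = -G + 2·F + 1  [with G=8, F=-2]  = -11.
Change = 11 − (-11) = 22.

22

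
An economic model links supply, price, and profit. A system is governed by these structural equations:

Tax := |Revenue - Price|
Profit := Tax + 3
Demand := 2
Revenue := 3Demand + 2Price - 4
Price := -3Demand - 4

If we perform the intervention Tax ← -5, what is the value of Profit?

-2

Intervening sets Tax = -5 and removes its equation (Tax := |Revenue - Price|).
Profit = Tax + 3  [with Tax=-5]  = -2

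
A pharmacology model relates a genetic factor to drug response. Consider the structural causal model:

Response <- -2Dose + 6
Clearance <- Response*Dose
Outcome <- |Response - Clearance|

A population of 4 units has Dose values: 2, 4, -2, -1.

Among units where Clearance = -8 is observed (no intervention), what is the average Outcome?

E[Outcome|Clearance=-8] averages over only the 2 units with Clearance=-8 (Dose = 4, -1): Outcome = 6, 16, mean 11.

11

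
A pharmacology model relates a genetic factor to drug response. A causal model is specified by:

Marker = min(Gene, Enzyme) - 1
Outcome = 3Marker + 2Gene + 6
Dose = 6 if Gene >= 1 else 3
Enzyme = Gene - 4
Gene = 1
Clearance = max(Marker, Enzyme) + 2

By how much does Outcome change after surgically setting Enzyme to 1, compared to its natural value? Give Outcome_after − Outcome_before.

12

The intervention breaks the incoming arrows to Enzyme: Enzyme = Gene - 4 no longer applies, and Enzyme = 1.
Marker = min(Gene, Enzyme) - 1  [with Gene=1, Enzyme=1]  = 0
Outcome = 3Marker + 2Gene + 6  [with Marker=0, Gene=1]  = 8
Without intervention: Enzyme = Gene - 4  [with Gene=1]  = -3; Marker = min(Gene, Enzyme) - 1  [with Gene=1, Enzyme=-3]  = -4; Outcome = 3Marker + 2Gene + 6  [with Marker=-4, Gene=1]  = -4.
Change = 8 − (-4) = 12.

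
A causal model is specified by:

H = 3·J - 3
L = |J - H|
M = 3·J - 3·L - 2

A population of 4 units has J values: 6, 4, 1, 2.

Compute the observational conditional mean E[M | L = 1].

E[M|L=1] averages over only the 2 units with L=1 (J = 1, 2): M = -2, 1, mean -0.5.

-0.5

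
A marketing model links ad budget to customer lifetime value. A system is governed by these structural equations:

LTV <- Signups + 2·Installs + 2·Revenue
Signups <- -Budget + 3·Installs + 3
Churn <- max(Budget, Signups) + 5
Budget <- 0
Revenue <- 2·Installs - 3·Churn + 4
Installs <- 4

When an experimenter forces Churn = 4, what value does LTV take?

23

Under do(Churn=4), the mechanism Churn <- max(Budget, Signups) + 5 is discarded; Churn is fixed at 4.
Signups = -Budget + 3·Installs + 3  [with Budget=0, Installs=4]  = 15
Revenue = 2·Installs - 3·Churn + 4  [with Installs=4, Churn=4]  = 0
LTV = Signups + 2·Installs + 2·Revenue  [with Signups=15, Installs=4, Revenue=0]  = 23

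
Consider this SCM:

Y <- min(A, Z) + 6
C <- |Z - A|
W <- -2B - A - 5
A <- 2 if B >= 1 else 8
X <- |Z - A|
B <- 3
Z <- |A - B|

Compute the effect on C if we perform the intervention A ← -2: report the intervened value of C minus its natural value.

Under do(A=-2), the mechanism A <- 2 if B >= 1 else 8 is discarded; A is fixed at -2.
Z = |A - B|  [with A=-2, B=3]  = 5
C = |Z - A|  [with Z=5, A=-2]  = 7
Without intervention: A = 2 if B >= 1 else 8  [with B=3]  = 2; Z = |A - B|  [with A=2, B=3]  = 1; C = |Z - A|  [with Z=1, A=2]  = 1.
Change = 7 − 1 = 6.

6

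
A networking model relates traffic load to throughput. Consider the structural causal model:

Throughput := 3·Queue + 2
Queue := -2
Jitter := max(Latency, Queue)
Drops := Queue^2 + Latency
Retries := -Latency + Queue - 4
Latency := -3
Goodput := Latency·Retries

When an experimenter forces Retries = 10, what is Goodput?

The intervention breaks the incoming arrows to Retries: Retries := -Latency + Queue - 4 no longer applies, and Retries = 10.
Goodput = Latency·Retries  [with Latency=-3, Retries=10]  = -30

-30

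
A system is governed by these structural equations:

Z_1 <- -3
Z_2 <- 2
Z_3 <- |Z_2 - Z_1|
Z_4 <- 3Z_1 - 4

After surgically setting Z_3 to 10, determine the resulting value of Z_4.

-13

The intervention breaks the incoming arrows to Z_3: Z_3 <- |Z_2 - Z_1| no longer applies, and Z_3 = 10.
Z_4 is not downstream of the intervention, so its value is determined by the original equations.
Z_4 = 3Z_1 - 4  [with Z_1=-3]  = -13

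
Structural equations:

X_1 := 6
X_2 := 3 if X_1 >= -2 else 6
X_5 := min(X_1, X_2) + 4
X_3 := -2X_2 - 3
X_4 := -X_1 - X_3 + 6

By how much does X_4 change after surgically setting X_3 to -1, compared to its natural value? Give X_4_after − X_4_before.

-8

The intervention breaks the incoming arrows to X_3: X_3 := -2X_2 - 3 no longer applies, and X_3 = -1.
X_4 = -X_1 - X_3 + 6  [with X_1=6, X_3=-1]  = 1
Without intervention: X_2 = 3 if X_1 >= -2 else 6  [with X_1=6]  = 3; X_3 = -2X_2 - 3  [with X_2=3]  = -9; X_4 = -X_1 - X_3 + 6  [with X_1=6, X_3=-9]  = 9.
Change = 1 − 9 = -8.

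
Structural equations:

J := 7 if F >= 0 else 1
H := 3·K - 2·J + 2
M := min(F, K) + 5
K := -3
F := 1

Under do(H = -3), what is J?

7

Under do(H=-3), the mechanism H := 3·K - 2·J + 2 is discarded; H is fixed at -3.
Since J is not a descendant of the intervened variable, it is unaffected.
J = 7 if F >= 0 else 1  [with F=1]  = 7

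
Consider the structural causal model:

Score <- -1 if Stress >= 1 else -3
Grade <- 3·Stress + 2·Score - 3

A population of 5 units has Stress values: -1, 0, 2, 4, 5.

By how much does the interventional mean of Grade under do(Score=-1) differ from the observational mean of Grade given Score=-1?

-5

Under do(Score=-1), Score's equation is replaced by Score=-1 for every unit. Per-unit Grade: -8, -5, 1, 7, 10. Mean = 1.
E[Grade|Score=-1] averages over only the 3 units with Score=-1 (Stress = 2, 4, 5): Grade = 1, 7, 10, mean 6.
Difference = 1 − 6 = -5.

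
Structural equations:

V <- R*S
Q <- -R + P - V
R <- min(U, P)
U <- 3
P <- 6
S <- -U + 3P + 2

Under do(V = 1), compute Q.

2

The intervention breaks the incoming arrows to V: V <- R*S no longer applies, and V = 1.
R = min(U, P)  [with U=3, P=6]  = 3
Q = -R + P - V  [with R=3, P=6, V=1]  = 2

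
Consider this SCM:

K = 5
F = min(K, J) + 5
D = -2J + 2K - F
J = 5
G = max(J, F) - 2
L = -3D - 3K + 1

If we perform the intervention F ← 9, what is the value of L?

The intervention breaks the incoming arrows to F: F = min(K, J) + 5 no longer applies, and F = 9.
D = -2J + 2K - F  [with J=5, K=5, F=9]  = -9
L = -3D - 3K + 1  [with D=-9, K=5]  = 13

13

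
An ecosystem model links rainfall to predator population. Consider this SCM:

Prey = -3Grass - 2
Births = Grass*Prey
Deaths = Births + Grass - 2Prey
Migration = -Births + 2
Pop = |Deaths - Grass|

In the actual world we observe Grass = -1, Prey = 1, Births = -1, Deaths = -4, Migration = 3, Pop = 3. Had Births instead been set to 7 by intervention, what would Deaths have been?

4

The intervention breaks the incoming arrows to Births: Births = Grass*Prey no longer applies, and Births = 7.
Prey = -3Grass - 2  [with Grass=-1]  = 1
Deaths = Births + Grass - 2Prey  [with Births=7, Grass=-1, Prey=1]  = 4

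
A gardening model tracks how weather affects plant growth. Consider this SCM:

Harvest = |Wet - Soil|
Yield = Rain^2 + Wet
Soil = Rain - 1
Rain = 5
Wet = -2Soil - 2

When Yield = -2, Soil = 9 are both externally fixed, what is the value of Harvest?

29

The joint intervention fixes Yield = -2, Soil = 9, removing each variable's own equation.
Wet = -2Soil - 2  [with Soil=9]  = -20
Harvest = |Wet - Soil|  [with Wet=-20, Soil=9]  = 29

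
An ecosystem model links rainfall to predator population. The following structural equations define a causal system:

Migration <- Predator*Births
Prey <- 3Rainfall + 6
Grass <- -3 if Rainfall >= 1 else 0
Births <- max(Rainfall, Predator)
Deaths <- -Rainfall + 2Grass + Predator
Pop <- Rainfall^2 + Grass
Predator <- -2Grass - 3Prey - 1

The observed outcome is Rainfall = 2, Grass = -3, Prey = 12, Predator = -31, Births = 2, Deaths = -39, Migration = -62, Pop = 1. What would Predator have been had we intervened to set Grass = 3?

-43

Under do(Grass=3), the mechanism Grass <- -3 if Rainfall >= 1 else 0 is discarded; Grass is fixed at 3.
Prey = 3Rainfall + 6  [with Rainfall=2]  = 12
Predator = -2Grass - 3Prey - 1  [with Grass=3, Prey=12]  = -43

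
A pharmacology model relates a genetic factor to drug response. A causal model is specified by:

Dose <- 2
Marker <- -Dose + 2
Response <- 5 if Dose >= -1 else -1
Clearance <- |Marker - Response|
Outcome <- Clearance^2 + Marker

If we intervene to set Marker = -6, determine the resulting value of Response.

The intervention breaks the incoming arrows to Marker: Marker <- -Dose + 2 no longer applies, and Marker = -6.
Since Response is not a descendant of the intervened variable, it is unaffected.
Response = 5 if Dose >= -1 else -1  [with Dose=2]  = 5

5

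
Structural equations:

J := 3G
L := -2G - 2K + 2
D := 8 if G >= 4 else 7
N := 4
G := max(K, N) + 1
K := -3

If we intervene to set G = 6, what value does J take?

The intervention breaks the incoming arrows to G: G := max(K, N) + 1 no longer applies, and G = 6.
J = 3G  [with G=6]  = 18

18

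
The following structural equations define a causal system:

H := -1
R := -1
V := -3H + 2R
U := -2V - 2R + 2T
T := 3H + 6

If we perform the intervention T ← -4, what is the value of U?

-8

Intervening sets T = -4 and removes its equation (T := 3H + 6).
V = -3H + 2R  [with H=-1, R=-1]  = 1
U = -2V - 2R + 2T  [with V=1, R=-1, T=-4]  = -8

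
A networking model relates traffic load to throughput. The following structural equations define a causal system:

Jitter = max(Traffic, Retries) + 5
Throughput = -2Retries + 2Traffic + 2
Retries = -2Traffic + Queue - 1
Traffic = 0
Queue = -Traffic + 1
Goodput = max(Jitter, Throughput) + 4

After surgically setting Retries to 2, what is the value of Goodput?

11

The intervention breaks the incoming arrows to Retries: Retries = -2Traffic + Queue - 1 no longer applies, and Retries = 2.
Jitter = max(Traffic, Retries) + 5  [with Traffic=0, Retries=2]  = 7
Throughput = -2Retries + 2Traffic + 2  [with Retries=2, Traffic=0]  = -2
Goodput = max(Jitter, Throughput) + 4  [with Jitter=7, Throughput=-2]  = 11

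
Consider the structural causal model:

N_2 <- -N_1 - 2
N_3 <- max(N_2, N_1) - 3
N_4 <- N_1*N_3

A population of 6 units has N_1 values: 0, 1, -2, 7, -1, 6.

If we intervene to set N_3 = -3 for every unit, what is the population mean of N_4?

Every unit gets N_3=-3 under the intervention. N_4 values become 0, -3, 6, -21, 3, -18; E[N_4|do(N_3=-3)] = -5.5.

-5.5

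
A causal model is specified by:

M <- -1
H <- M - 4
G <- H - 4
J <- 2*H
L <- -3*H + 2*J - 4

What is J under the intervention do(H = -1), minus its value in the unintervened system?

Under do(H=-1), the mechanism H <- M - 4 is discarded; H is fixed at -1.
J = 2*H  [with H=-1]  = -2
Without intervention: H = M - 4  [with M=-1]  = -5; J = 2*H  [with H=-5]  = -10.
Change = -2 − (-10) = 8.

8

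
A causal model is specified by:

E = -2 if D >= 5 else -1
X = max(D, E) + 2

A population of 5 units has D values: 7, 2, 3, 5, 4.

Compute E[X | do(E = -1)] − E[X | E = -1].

1.2

do(E=-1) breaks E's dependence on D. With E=-1 fixed, X across the units is 9, 4, 5, 7, 6, mean 6.2.
Observing E=-1 restricts to units where E's equation naturally yields -1: D ∈ {2, 3, 4}. In that subpopulation X = 4, 5, 6, mean 5.
Difference = 6.2 − 5 = 1.2.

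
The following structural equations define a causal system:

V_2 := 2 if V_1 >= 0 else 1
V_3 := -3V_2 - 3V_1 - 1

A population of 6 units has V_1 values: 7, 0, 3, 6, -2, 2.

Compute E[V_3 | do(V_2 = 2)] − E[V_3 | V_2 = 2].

2.8

The intervention sets V_2=2 in all 6 units regardless of V_1. Recomputing V_3 per unit gives -28, -7, -16, -25, -1, -13; average -15.
E[V_3|V_2=2] averages over only the 5 units with V_2=2 (V_1 = 7, 0, 3, 6, 2): V_3 = -28, -7, -16, -25, -13, mean -17.8.
Difference = -15 − (-17.8) = 2.8.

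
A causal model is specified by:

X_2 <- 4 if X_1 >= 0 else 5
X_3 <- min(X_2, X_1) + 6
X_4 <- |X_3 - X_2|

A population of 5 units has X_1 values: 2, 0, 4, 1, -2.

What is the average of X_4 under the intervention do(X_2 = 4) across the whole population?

3

Every unit gets X_2=4 under the intervention. X_4 values become 4, 2, 6, 3, 0; E[X_4|do(X_2=4)] = 3.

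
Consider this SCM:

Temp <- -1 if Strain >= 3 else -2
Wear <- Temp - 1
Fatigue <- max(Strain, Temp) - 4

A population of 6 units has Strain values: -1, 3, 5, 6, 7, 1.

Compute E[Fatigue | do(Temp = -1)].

-0.5

Every unit gets Temp=-1 under the intervention. Fatigue values become -5, -1, 1, 2, 3, -3; E[Fatigue|do(Temp=-1)] = -0.5.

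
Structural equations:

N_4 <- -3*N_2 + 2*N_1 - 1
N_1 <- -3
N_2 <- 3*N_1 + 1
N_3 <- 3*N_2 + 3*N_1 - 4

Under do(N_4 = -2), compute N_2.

The intervention breaks the incoming arrows to N_4: N_4 <- -3*N_2 + 2*N_1 - 1 no longer applies, and N_4 = -2.
Since N_2 is not a descendant of the intervened variable, it is unaffected.
N_2 = 3*N_1 + 1  [with N_1=-3]  = -8

-8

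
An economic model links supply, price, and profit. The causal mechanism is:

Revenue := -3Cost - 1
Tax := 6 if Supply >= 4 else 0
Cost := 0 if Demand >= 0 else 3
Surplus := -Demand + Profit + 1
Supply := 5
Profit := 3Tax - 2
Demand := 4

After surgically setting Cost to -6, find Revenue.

The intervention breaks the incoming arrows to Cost: Cost := 0 if Demand >= 0 else 3 no longer applies, and Cost = -6.
Revenue = -3Cost - 1  [with Cost=-6]  = 17

17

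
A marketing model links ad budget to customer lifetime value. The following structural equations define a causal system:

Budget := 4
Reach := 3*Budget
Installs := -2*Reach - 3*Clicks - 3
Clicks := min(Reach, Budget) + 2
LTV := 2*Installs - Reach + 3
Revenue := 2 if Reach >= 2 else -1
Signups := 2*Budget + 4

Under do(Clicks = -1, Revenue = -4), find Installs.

Setting Clicks = -1, Revenue = -4 by intervention discards those variables' equations.
Reach = 3*Budget  [with Budget=4]  = 12
Installs = -2*Reach - 3*Clicks - 3  [with Reach=12, Clicks=-1]  = -24

-24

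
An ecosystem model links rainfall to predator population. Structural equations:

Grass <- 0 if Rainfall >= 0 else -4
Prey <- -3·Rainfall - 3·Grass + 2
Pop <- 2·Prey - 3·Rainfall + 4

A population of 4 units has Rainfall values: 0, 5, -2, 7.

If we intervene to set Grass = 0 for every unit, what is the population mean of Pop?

Every unit gets Grass=0 under the intervention. Pop values become 8, -37, 26, -55; E[Pop|do(Grass=0)] = -14.5.

-14.5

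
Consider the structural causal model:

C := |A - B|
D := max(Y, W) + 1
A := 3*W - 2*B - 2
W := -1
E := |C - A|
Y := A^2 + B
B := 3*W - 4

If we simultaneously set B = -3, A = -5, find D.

Under do(B = -3, A = -5), each intervened variable's structural equation is replaced by its fixed value.
Y = A^2 + B  [with A=-5, B=-3]  = 22
D = max(Y, W) + 1  [with Y=22, W=-1]  = 23

23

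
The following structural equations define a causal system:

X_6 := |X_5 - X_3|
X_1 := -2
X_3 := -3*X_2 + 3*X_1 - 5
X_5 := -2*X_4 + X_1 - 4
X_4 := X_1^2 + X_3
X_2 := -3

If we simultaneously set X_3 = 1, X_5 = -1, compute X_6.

Setting X_3 = 1, X_5 = -1 by intervention discards those variables' equations.
X_6 = |X_5 - X_3|  [with X_5=-1, X_3=1]  = 2

2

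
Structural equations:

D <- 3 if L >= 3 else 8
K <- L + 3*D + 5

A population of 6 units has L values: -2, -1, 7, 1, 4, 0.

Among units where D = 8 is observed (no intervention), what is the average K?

28.5

Observing D=8 restricts to units where D's equation naturally yields 8: L ∈ {-2, -1, 1, 0}. In that subpopulation K = 27, 28, 30, 29, mean 28.5.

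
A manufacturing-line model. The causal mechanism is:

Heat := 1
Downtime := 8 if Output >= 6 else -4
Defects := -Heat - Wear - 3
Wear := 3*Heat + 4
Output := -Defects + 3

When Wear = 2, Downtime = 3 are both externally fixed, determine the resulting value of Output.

The joint intervention fixes Wear = 2, Downtime = 3, removing each variable's own equation.
Defects = -Heat - Wear - 3  [with Heat=1, Wear=2]  = -6
Output = -Defects + 3  [with Defects=-6]  = 9

9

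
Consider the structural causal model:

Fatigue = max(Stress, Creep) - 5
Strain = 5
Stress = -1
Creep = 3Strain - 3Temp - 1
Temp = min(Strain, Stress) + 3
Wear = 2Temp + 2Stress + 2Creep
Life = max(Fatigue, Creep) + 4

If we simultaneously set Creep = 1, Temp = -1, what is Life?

5

The joint intervention fixes Creep = 1, Temp = -1, removing each variable's own equation.
Fatigue = max(Stress, Creep) - 5  [with Stress=-1, Creep=1]  = -4
Life = max(Fatigue, Creep) + 4  [with Fatigue=-4, Creep=1]  = 5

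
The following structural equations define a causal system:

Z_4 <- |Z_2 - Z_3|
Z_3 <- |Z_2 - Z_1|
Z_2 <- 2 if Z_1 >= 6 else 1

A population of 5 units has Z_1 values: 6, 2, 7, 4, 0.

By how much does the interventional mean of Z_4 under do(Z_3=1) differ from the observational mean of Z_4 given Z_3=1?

Every unit gets Z_3=1 under the intervention. Z_4 values become 1, 0, 1, 0, 0; E[Z_4|do(Z_3=1)] = 0.4.
Observing Z_3=1 restricts to units where Z_3's equation naturally yields 1: Z_1 ∈ {2, 0}. In that subpopulation Z_4 = 0, 0, mean 0.
Difference = 0.4 − 0 = 0.4.

0.4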